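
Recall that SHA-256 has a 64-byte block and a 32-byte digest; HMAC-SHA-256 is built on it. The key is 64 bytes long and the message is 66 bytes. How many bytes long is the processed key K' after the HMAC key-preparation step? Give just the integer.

64

Key is 64 ≤ 64 bytes, zero-padded: |K'| = 64.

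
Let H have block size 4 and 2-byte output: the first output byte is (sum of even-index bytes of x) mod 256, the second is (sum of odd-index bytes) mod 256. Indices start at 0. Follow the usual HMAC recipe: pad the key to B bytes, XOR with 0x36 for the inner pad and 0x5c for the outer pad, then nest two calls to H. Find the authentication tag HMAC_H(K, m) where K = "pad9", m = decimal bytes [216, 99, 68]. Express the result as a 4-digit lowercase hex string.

186b

Key "pad9" = 70 61 64 39 is exactly B = 4 bytes: K' = 70 61 64 39.
K' ⊕ ipad = 46 57 52 0f.  K' ⊕ opad = 2c 3d 38 65.
Inner input = (K'⊕ipad) ∥ m = 46 57 52 0f ∥ d8 63 44.
Inner hash: even-index sum = 436 mod 256 = 180; odd-index sum = 201 mod 256 = 201 → b4 c9.
Outer input = (K'⊕opad) ∥ inner = 2c 3d 38 65 ∥ b4 c9.
Outer hash (tag): even-index sum = 280 mod 256 = 24; odd-index sum = 363 mod 256 = 107 → 18 6b.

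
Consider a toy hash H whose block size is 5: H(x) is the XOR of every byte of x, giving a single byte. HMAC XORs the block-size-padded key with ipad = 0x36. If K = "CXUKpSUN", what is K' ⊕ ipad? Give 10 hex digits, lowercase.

Key "CXUKpSUN" = 43 58 55 4b 70 53 55 4e is 8 bytes > B = 5, so hash it first: H(key) = 3d, then zero-pad to 5 bytes: K' = 3d 00 00 00 00.
XOR each byte with 0x36: 3d⊕36=0b, 00⊕36=36, 00⊕36=36, 00⊕36=36, 00⊕36=36.

0b36363636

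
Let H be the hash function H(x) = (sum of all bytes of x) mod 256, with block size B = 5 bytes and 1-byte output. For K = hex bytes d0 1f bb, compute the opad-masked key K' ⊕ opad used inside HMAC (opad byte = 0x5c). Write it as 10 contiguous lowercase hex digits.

8c43e75c5c

Key hex bytes d0 1f bb is 3 bytes ≤ B = 5; zero-pad to 5 bytes: K' = d0 1f bb 00 00.
XOR each byte with 0x5c: d0⊕5c=8c, 1f⊕5c=43, bb⊕5c=e7, 00⊕5c=5c, 00⊕5c=5c.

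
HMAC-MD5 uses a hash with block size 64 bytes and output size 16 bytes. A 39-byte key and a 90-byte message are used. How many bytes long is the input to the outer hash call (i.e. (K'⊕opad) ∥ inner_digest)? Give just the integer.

Key is 39 ≤ 64 bytes, zero-padded: |K'| = 64.
Outer input = (K'⊕opad) ∥ H(inner) → 64 + 16 = 80 bytes.

80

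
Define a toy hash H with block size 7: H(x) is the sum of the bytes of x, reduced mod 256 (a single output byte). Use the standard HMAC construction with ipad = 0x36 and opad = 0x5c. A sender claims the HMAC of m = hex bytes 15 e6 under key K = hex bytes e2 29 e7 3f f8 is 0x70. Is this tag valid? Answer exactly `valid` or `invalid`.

invalid

Key hex bytes e2 29 e7 3f f8 is 5 bytes ≤ B = 7; zero-pad to 7 bytes: K' = e2 29 e7 3f f8 00 00.
K' ⊕ ipad = d4 1f d1 09 ce 36 36; K' ⊕ opad = be 75 bb 63 a4 5c 5c.
Inner hash: sum = 212+31+209+9+206+54+54+21+230 = 1026; mod 256 = 2 → 02.
Outer hash (recomputed tag): sum = 190+117+187+99+164+92+92+2 = 943; mod 256 = 175 → af.
Recomputed tag = af; claimed = 70 → mismatch.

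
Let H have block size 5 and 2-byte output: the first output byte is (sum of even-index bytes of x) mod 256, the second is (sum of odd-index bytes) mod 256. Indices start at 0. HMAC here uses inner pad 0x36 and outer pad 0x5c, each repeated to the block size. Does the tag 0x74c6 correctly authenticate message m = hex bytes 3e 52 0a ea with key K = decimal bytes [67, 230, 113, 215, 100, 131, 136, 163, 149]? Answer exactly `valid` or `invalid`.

valid

Key decimal bytes [67, 230, 113, 215, 100, 131, 136, 163, 149] = 43 e6 71 d7 64 83 88 a3 95 is 9 bytes > B = 5, so hash it first: H(key) = 35 e3, then zero-pad to 5 bytes: K' = 35 e3 00 00 00.
K' ⊕ ipad = 03 d5 36 36 36; K' ⊕ opad = 69 bf 5c 5c 5c.
Inner hash: even-index sum = 427 mod 256 = 171; odd-index sum = 339 mod 256 = 83 → ab 53.
Outer hash (recomputed tag): even-index sum = 372 mod 256 = 116; odd-index sum = 454 mod 256 = 198 → 74 c6.
Recomputed tag = 74c6; claimed = 74c6 → match.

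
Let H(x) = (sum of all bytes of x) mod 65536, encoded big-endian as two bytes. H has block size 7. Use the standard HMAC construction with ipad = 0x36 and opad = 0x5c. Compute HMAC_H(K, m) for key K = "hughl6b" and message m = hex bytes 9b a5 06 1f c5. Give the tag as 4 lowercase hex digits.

01d0

Key "hughl6b" = 68 75 67 68 6c 36 62 is exactly B = 7 bytes: K' = 68 75 67 68 6c 36 62.
K' ⊕ ipad = 5e 43 51 5e 5a 00 54.  K' ⊕ opad = 34 29 3b 34 30 6a 3e.
Inner input = (K'⊕ipad) ∥ m = 5e 43 51 5e 5a 00 54 ∥ 9b a5 06 1f c5.
Inner hash: sum = 94+67+81+94+90+0+84+155+165+6+31+197 = 1064 → 04 28.
Outer input = (K'⊕opad) ∥ inner = 34 29 3b 34 30 6a 3e ∥ 04 28.
Outer hash (tag): sum = 52+41+59+52+48+106+62+4+40 = 464 → 01 d0.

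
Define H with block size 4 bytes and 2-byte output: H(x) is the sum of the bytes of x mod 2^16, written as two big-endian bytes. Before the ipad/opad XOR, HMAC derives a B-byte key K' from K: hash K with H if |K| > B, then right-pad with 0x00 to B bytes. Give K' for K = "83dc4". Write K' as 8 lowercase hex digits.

01660000

|K| = 5 > B = 4, so first hash the key.
H(K): sum = 56+51+100+99+52 = 358 → 01 66.
Zero-pad H(K) = 01 66 to 4 bytes: K' = 01 66 00 00.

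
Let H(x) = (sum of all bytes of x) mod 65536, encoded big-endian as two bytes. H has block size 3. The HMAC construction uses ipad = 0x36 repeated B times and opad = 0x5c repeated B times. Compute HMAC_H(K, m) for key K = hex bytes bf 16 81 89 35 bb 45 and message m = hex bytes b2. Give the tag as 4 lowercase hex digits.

0143

Key hex bytes bf 16 81 89 35 bb 45 is 7 bytes > B = 3, so hash it first: H(key) = 03 14, then zero-pad to 3 bytes: K' = 03 14 00.
K' ⊕ ipad = 35 22 36.  K' ⊕ opad = 5f 48 5c.
Inner input = (K'⊕ipad) ∥ m = 35 22 36 ∥ b2.
Inner hash: sum = 53+34+54+178 = 319 → 01 3f.
Outer input = (K'⊕opad) ∥ inner = 5f 48 5c ∥ 01 3f.
Outer hash (tag): sum = 95+72+92+1+63 = 323 → 01 43.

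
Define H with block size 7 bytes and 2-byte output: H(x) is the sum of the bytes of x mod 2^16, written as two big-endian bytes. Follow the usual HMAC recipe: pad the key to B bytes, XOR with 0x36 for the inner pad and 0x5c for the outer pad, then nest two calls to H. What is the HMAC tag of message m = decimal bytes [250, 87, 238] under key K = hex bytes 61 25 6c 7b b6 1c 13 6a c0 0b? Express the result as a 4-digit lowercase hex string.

033d

Key hex bytes 61 25 6c 7b b6 1c 13 6a c0 0b is 10 bytes > B = 7, so hash it first: H(key) = 03 87, then zero-pad to 7 bytes: K' = 03 87 00 00 00 00 00.
K' ⊕ ipad = 35 b1 36 36 36 36 36.  K' ⊕ opad = 5f db 5c 5c 5c 5c 5c.
Inner input = (K'⊕ipad) ∥ m = 35 b1 36 36 36 36 36 ∥ fa 57 ee.
Inner hash: sum = 53+177+54+54+54+54+54+250+87+238 = 1075 → 04 33.
Outer input = (K'⊕opad) ∥ inner = 5f db 5c 5c 5c 5c 5c ∥ 04 33.
Outer hash (tag): sum = 95+219+92+92+92+92+92+4+51 = 829 → 03 3d.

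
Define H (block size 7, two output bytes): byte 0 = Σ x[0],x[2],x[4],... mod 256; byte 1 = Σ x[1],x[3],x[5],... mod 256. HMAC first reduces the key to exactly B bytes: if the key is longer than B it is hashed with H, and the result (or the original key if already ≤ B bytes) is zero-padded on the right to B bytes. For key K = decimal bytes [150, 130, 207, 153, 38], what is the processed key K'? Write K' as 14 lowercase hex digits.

9682cf99260000

Key decimal bytes [150, 130, 207, 153, 38] = 96 82 cf 99 26 is 5 bytes ≤ B = 7; zero-pad to 7 bytes: K' = 96 82 cf 99 26 00 00.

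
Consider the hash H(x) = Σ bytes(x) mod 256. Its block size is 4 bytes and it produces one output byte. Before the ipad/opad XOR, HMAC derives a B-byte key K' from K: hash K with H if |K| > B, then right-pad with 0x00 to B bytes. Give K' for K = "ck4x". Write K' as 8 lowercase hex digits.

Key "ck4x" = 63 6b 34 78 is exactly B = 4 bytes: K' = 63 6b 34 78.

636b3478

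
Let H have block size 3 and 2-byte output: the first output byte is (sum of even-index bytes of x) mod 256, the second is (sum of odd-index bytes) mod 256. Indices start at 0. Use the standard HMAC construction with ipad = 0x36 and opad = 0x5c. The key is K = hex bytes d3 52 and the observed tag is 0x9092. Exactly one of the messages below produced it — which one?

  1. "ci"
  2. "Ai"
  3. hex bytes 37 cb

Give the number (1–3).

Key hex bytes d3 52 is 2 bytes ≤ B = 3; zero-pad to 3 bytes: K' = d3 52 00.
K' ⊕ ipad = e5 64 36; K' ⊕ opad = 8f 0e 5c.
m1: inner = H(e5 64 36 63 69) = 84 c7; tag = H(8f 0e 5c 84 c7) = b292
m2: inner = H(e5 64 36 41 69) = 84 a5; tag = H(8f 0e 5c 84 a5) = 9092 ← matches
m3: inner = H(e5 64 36 37 cb) = e6 9b; tag = H(8f 0e 5c e6 9b) = 86f4

2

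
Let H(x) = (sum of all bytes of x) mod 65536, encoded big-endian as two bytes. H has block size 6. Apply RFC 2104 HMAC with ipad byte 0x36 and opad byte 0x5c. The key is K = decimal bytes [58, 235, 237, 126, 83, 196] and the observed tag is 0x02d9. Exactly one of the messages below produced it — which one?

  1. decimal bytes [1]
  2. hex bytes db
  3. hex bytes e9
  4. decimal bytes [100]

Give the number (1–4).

2

Key decimal bytes [58, 235, 237, 126, 83, 196] = 3a eb ed 7e 53 c4 is exactly B = 6 bytes: K' = 3a eb ed 7e 53 c4.
K' ⊕ ipad = 0c dd db 48 65 f2; K' ⊕ opad = 66 b7 b1 22 0f 98.
m1: inner = H(0c dd db 48 65 f2 01) = 03 64; tag = H(66 b7 b1 22 0f 98 03 64) = 02fe
m2: inner = H(0c dd db 48 65 f2 db) = 04 3e; tag = H(66 b7 b1 22 0f 98 04 3e) = 02d9 ← matches
m3: inner = H(0c dd db 48 65 f2 e9) = 04 4c; tag = H(66 b7 b1 22 0f 98 04 4c) = 02e7
m4: inner = H(0c dd db 48 65 f2 64) = 03 c7; tag = H(66 b7 b1 22 0f 98 03 c7) = 0361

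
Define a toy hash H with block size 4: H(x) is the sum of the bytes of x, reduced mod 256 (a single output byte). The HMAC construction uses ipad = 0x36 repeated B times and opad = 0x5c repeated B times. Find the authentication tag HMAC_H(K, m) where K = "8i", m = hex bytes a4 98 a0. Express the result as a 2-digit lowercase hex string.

06

Key "8i" = 38 69 is 2 bytes ≤ B = 4; zero-pad to 4 bytes: K' = 38 69 00 00.
K' ⊕ ipad = 0e 5f 36 36.  K' ⊕ opad = 64 35 5c 5c.
Inner input = (K'⊕ipad) ∥ m = 0e 5f 36 36 ∥ a4 98 a0.
Inner hash: sum = 14+95+54+54+164+152+160 = 693; mod 256 = 181 → b5.
Outer input = (K'⊕opad) ∥ inner = 64 35 5c 5c ∥ b5.
Outer hash (tag): sum = 100+53+92+92+181 = 518; mod 256 = 6 → 06.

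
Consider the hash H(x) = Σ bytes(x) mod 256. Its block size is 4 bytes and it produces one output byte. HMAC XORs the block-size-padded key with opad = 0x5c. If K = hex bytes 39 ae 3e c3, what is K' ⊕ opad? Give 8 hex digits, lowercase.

65f2629f

Key hex bytes 39 ae 3e c3 is exactly B = 4 bytes: K' = 39 ae 3e c3.
XOR each byte with 0x5c: 39⊕5c=65, ae⊕5c=f2, 3e⊕5c=62, c3⊕5c=9f.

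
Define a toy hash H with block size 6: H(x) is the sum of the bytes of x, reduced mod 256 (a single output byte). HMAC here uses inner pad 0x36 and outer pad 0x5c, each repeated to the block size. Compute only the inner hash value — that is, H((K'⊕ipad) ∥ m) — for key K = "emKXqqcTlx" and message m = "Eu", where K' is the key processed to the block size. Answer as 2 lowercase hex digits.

Key "emKXqqcTlx" = 65 6d 4b 58 71 71 63 54 6c 78 is 10 bytes > B = 6, so hash it first: H(key) = f2, then zero-pad to 6 bytes: K' = f2 00 00 00 00 00.
K' ⊕ ipad = c4 36 36 36 36 36.
Inner input = c4 36 36 36 36 36 ∥ 45 75.
Inner hash: sum = 196+54+54+54+54+54+69+117 = 652; mod 256 = 140 → 8c.

8c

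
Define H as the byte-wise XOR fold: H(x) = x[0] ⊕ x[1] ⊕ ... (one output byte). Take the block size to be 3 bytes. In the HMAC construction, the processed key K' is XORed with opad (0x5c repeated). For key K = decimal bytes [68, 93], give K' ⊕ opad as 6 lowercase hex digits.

18015c

Key decimal bytes [68, 93] = 44 5d is 2 bytes ≤ B = 3; zero-pad to 3 bytes: K' = 44 5d 00.
XOR each byte with 0x5c: 44⊕5c=18, 5d⊕5c=01, 00⊕5c=5c.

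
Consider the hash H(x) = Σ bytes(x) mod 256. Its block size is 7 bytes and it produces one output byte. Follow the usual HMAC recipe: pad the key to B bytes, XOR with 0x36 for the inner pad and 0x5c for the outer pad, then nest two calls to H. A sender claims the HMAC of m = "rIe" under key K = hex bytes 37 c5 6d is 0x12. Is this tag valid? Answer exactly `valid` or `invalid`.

Key hex bytes 37 c5 6d is 3 bytes ≤ B = 7; zero-pad to 7 bytes: K' = 37 c5 6d 00 00 00 00.
K' ⊕ ipad = 01 f3 5b 36 36 36 36; K' ⊕ opad = 6b 99 31 5c 5c 5c 5c.
Inner hash: sum = 1+243+91+54+54+54+54+114+73+101 = 839; mod 256 = 71 → 47.
Outer hash (recomputed tag): sum = 107+153+49+92+92+92+92+71 = 748; mod 256 = 236 → ec.
Recomputed tag = ec; claimed = 12 → mismatch.

invalid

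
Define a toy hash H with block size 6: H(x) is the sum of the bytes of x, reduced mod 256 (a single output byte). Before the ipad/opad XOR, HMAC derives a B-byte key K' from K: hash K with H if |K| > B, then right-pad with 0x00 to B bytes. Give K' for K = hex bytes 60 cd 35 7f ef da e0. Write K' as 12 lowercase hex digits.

8a0000000000

|K| = 7 > B = 6, so first hash the key.
H(K): sum = 96+205+53+127+239+218+224 = 1162; mod 256 = 138 → 8a.
Zero-pad H(K) = 8a to 6 bytes: K' = 8a 00 00 00 00 00.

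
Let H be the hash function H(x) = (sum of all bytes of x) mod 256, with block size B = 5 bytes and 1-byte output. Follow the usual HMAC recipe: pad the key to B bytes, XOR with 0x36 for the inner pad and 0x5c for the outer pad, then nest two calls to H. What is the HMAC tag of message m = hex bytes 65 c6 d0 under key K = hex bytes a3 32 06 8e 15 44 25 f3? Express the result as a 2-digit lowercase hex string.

Key hex bytes a3 32 06 8e 15 44 25 f3 is 8 bytes > B = 5, so hash it first: H(key) = da, then zero-pad to 5 bytes: K' = da 00 00 00 00.
K' ⊕ ipad = ec 36 36 36 36.  K' ⊕ opad = 86 5c 5c 5c 5c.
Inner input = (K'⊕ipad) ∥ m = ec 36 36 36 36 ∥ 65 c6 d0.
Inner hash: sum = 236+54+54+54+54+101+198+208 = 959; mod 256 = 191 → bf.
Outer input = (K'⊕opad) ∥ inner = 86 5c 5c 5c 5c ∥ bf.
Outer hash (tag): sum = 134+92+92+92+92+191 = 693; mod 256 = 181 → b5.

b5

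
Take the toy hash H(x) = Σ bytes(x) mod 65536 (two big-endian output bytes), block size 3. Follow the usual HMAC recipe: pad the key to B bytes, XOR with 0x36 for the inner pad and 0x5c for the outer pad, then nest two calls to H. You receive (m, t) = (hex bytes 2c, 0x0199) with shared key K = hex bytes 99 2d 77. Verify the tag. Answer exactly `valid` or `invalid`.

valid

Key hex bytes 99 2d 77 is exactly B = 3 bytes: K' = 99 2d 77.
K' ⊕ ipad = af 1b 41; K' ⊕ opad = c5 71 2b.
Inner hash: sum = 175+27+65+44 = 311 → 01 37.
Outer hash (recomputed tag): sum = 197+113+43+1+55 = 409 → 01 99.
Recomputed tag = 0199; claimed = 0199 → match.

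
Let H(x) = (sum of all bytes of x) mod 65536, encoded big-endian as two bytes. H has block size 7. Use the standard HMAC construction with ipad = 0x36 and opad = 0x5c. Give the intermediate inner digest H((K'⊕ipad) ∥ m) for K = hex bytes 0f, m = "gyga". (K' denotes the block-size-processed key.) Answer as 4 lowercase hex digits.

Key hex bytes 0f is 1 byte ≤ B = 7; zero-pad to 7 bytes: K' = 0f 00 00 00 00 00 00.
K' ⊕ ipad = 39 36 36 36 36 36 36.
Inner input = 39 36 36 36 36 36 36 ∥ 67 79 67 61.
Inner hash: sum = 57+54+54+54+54+54+54+103+121+103+97 = 805 → 03 25.

0325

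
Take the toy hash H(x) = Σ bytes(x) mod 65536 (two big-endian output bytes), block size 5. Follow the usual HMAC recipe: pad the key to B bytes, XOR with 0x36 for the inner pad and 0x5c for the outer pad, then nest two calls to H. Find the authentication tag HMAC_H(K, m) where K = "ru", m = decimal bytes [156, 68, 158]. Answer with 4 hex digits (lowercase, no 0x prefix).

0214

Key "ru" = 72 75 is 2 bytes ≤ B = 5; zero-pad to 5 bytes: K' = 72 75 00 00 00.
K' ⊕ ipad = 44 43 36 36 36.  K' ⊕ opad = 2e 29 5c 5c 5c.
Inner input = (K'⊕ipad) ∥ m = 44 43 36 36 36 ∥ 9c 44 9e.
Inner hash: sum = 68+67+54+54+54+156+68+158 = 679 → 02 a7.
Outer input = (K'⊕opad) ∥ inner = 2e 29 5c 5c 5c ∥ 02 a7.
Outer hash (tag): sum = 46+41+92+92+92+2+167 = 532 → 02 14.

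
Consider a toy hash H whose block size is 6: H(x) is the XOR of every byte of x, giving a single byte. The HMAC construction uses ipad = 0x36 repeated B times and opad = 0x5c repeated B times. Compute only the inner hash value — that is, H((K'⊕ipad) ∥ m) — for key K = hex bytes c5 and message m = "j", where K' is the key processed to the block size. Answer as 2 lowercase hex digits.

Key hex bytes c5 is 1 byte ≤ B = 6; zero-pad to 6 bytes: K' = c5 00 00 00 00 00.
K' ⊕ ipad = f3 36 36 36 36 36.
Inner input = f3 36 36 36 36 36 ∥ 6a.
Inner hash: XOR f3⊕36⊕36⊕36⊕36⊕36⊕6a = af.

af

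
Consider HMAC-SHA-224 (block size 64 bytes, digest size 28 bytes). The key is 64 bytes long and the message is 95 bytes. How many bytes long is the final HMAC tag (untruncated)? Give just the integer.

28

The tag is one SHA-224 digest: 28 bytes.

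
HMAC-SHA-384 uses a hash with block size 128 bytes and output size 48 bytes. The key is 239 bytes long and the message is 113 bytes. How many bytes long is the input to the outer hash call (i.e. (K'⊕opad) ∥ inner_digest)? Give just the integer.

176

Key is 239 > 128 bytes, so it is hashed to 48 bytes then zero-padded to 128: |K'| = 128.
Outer input = (K'⊕opad) ∥ H(inner) → 128 + 48 = 176 bytes.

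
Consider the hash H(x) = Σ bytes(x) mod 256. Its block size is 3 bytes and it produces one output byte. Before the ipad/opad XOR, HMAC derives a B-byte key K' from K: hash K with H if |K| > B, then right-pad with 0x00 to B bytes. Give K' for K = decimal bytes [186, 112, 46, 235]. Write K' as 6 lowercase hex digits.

|K| = 4 > B = 3, so first hash the key.
H(K): sum = 186+112+46+235 = 579; mod 256 = 67 → 43.
Zero-pad H(K) = 43 to 3 bytes: K' = 43 00 00.

430000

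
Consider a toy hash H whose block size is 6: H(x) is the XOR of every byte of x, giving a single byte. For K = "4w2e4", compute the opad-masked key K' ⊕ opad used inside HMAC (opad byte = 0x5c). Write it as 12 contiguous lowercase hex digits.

Key "4w2e4" = 34 77 32 65 34 is 5 bytes ≤ B = 6; zero-pad to 6 bytes: K' = 34 77 32 65 34 00.
XOR each byte with 0x5c: 34⊕5c=68, 77⊕5c=2b, 32⊕5c=6e, 65⊕5c=39, 34⊕5c=68, 00⊕5c=5c.

682b6e39685c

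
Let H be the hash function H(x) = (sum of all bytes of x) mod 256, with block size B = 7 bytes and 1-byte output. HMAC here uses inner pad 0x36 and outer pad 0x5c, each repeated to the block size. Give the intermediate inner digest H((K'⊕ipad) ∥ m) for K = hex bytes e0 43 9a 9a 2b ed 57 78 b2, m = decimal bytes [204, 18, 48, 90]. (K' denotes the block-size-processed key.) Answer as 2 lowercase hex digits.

72

Key hex bytes e0 43 9a 9a 2b ed 57 78 b2 is 9 bytes > B = 7, so hash it first: H(key) = f0, then zero-pad to 7 bytes: K' = f0 00 00 00 00 00 00.
K' ⊕ ipad = c6 36 36 36 36 36 36.
Inner input = c6 36 36 36 36 36 36 ∥ cc 12 30 5a.
Inner hash: sum = 198+54+54+54+54+54+54+204+18+48+90 = 882; mod 256 = 114 → 72.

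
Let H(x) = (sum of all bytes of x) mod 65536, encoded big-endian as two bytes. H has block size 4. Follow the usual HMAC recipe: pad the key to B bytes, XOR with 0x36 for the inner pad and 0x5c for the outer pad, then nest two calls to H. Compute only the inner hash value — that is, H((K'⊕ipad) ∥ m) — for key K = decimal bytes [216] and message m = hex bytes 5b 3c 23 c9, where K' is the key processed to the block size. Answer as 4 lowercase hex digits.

Key decimal bytes [216] = d8 is 1 byte ≤ B = 4; zero-pad to 4 bytes: K' = d8 00 00 00.
K' ⊕ ipad = ee 36 36 36.
Inner input = ee 36 36 36 ∥ 5b 3c 23 c9.
Inner hash: sum = 238+54+54+54+91+60+35+201 = 787 → 03 13.

0313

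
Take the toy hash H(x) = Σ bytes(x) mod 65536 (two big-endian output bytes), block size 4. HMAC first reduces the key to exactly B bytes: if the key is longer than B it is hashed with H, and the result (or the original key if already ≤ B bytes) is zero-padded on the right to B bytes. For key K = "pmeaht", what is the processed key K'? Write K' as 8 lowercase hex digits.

027f0000

|K| = 6 > B = 4, so first hash the key.
H(K): sum = 112+109+101+97+104+116 = 639 → 02 7f.
Zero-pad H(K) = 02 7f to 4 bytes: K' = 02 7f 00 00.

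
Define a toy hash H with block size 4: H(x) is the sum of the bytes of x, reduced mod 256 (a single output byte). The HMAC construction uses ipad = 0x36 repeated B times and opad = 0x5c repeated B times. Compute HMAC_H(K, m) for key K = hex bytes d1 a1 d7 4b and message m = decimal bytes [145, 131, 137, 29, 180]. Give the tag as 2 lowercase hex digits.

Key hex bytes d1 a1 d7 4b is exactly B = 4 bytes: K' = d1 a1 d7 4b.
K' ⊕ ipad = e7 97 e1 7d.  K' ⊕ opad = 8d fd 8b 17.
Inner input = (K'⊕ipad) ∥ m = e7 97 e1 7d ∥ 91 83 89 1d b4.
Inner hash: sum = 231+151+225+125+145+131+137+29+180 = 1354; mod 256 = 74 → 4a.
Outer input = (K'⊕opad) ∥ inner = 8d fd 8b 17 ∥ 4a.
Outer hash (tag): sum = 141+253+139+23+74 = 630; mod 256 = 118 → 76.

76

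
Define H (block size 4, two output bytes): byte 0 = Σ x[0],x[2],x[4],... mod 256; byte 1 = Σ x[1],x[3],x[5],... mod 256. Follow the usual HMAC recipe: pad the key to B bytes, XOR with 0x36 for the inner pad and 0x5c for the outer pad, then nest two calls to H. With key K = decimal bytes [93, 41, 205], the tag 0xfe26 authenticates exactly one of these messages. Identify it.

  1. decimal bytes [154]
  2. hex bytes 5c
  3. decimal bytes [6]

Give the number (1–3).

Key decimal bytes [93, 41, 205] = 5d 29 cd is 3 bytes ≤ B = 4; zero-pad to 4 bytes: K' = 5d 29 cd 00.
K' ⊕ ipad = 6b 1f fb 36; K' ⊕ opad = 01 75 91 5c.
m1: inner = H(6b 1f fb 36 9a) = 00 55; tag = H(01 75 91 5c 00 55) = 9226
m2: inner = H(6b 1f fb 36 5c) = c2 55; tag = H(01 75 91 5c c2 55) = 5426
m3: inner = H(6b 1f fb 36 06) = 6c 55; tag = H(01 75 91 5c 6c 55) = fe26 ← matches

3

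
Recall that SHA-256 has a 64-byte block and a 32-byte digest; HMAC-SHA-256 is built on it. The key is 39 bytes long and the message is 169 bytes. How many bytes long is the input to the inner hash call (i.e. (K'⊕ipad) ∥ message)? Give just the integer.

233

Key is 39 ≤ 64 bytes, zero-padded: |K'| = 64.
Inner input = (K'⊕ipad) ∥ m → 64 + 169 = 233 bytes.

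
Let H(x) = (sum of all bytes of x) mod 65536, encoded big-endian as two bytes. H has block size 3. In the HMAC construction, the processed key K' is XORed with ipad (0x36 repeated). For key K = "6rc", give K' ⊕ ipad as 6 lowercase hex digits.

004455

Key "6rc" = 36 72 63 is exactly B = 3 bytes: K' = 36 72 63.
XOR each byte with 0x36: 36⊕36=00, 72⊕36=44, 63⊕36=55.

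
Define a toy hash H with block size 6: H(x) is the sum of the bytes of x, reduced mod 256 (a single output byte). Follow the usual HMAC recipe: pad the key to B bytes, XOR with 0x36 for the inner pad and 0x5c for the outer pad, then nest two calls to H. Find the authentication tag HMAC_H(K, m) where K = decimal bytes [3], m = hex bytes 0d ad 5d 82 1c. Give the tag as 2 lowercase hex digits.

23

Key decimal bytes [3] = 03 is 1 byte ≤ B = 6; zero-pad to 6 bytes: K' = 03 00 00 00 00 00.
K' ⊕ ipad = 35 36 36 36 36 36.  K' ⊕ opad = 5f 5c 5c 5c 5c 5c.
Inner input = (K'⊕ipad) ∥ m = 35 36 36 36 36 36 ∥ 0d ad 5d 82 1c.
Inner hash: sum = 53+54+54+54+54+54+13+173+93+130+28 = 760; mod 256 = 248 → f8.
Outer input = (K'⊕opad) ∥ inner = 5f 5c 5c 5c 5c 5c ∥ f8.
Outer hash (tag): sum = 95+92+92+92+92+92+248 = 803; mod 256 = 35 → 23.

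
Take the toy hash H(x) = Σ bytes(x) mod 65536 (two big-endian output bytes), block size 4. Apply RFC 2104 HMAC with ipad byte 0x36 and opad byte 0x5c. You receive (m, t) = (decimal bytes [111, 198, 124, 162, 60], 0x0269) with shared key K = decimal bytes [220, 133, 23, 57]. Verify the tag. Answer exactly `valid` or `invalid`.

valid

Key decimal bytes [220, 133, 23, 57] = dc 85 17 39 is exactly B = 4 bytes: K' = dc 85 17 39.
K' ⊕ ipad = ea b3 21 0f; K' ⊕ opad = 80 d9 4b 65.
Inner hash: sum = 234+179+33+15+111+198+124+162+60 = 1116 → 04 5c.
Outer hash (recomputed tag): sum = 128+217+75+101+4+92 = 617 → 02 69.
Recomputed tag = 0269; claimed = 0269 → match.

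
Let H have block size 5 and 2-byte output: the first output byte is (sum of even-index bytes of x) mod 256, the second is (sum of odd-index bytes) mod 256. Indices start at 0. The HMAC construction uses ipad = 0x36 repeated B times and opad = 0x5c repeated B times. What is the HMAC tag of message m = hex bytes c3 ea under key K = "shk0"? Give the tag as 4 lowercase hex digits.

e962

Key "shk0" = 73 68 6b 30 is 4 bytes ≤ B = 5; zero-pad to 5 bytes: K' = 73 68 6b 30 00.
K' ⊕ ipad = 45 5e 5d 06 36.  K' ⊕ opad = 2f 34 37 6c 5c.
Inner input = (K'⊕ipad) ∥ m = 45 5e 5d 06 36 ∥ c3 ea.
Inner hash: even-index sum = 450 mod 256 = 194; odd-index sum = 295 mod 256 = 39 → c2 27.
Outer input = (K'⊕opad) ∥ inner = 2f 34 37 6c 5c ∥ c2 27.
Outer hash (tag): even-index sum = 233 mod 256 = 233; odd-index sum = 354 mod 256 = 98 → e9 62.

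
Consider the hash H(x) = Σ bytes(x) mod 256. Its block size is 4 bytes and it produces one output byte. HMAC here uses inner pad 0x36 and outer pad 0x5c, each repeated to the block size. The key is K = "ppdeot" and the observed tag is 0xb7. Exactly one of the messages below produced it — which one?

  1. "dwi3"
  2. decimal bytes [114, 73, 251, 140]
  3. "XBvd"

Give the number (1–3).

Key "ppdeot" = 70 70 64 65 6f 74 is 6 bytes > B = 4, so hash it first: H(key) = 8c, then zero-pad to 4 bytes: K' = 8c 00 00 00.
K' ⊕ ipad = ba 36 36 36; K' ⊕ opad = d0 5c 5c 5c.
m1: inner = H(ba 36 36 36 64 77 69 33) = d3; tag = H(d0 5c 5c 5c d3) = b7 ← matches
m2: inner = H(ba 36 36 36 72 49 fb 8c) = 9e; tag = H(d0 5c 5c 5c 9e) = 82
m3: inner = H(ba 36 36 36 58 42 76 64) = d0; tag = H(d0 5c 5c 5c d0) = b4

1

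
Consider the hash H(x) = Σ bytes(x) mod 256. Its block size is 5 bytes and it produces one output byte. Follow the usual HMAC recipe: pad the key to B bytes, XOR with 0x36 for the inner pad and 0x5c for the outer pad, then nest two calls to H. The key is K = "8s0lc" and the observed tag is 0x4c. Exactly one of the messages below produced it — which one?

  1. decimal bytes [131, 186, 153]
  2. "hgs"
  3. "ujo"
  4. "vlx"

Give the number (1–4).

Key "8s0lc" = 38 73 30 6c 63 is exactly B = 5 bytes: K' = 38 73 30 6c 63.
K' ⊕ ipad = 0e 45 06 5a 55; K' ⊕ opad = 64 2f 6c 30 3f.
m1: inner = H(0e 45 06 5a 55 83 ba 99) = de; tag = H(64 2f 6c 30 3f de) = 4c ← matches
m2: inner = H(0e 45 06 5a 55 68 67 73) = 4a; tag = H(64 2f 6c 30 3f 4a) = b8
m3: inner = H(0e 45 06 5a 55 75 6a 6f) = 56; tag = H(64 2f 6c 30 3f 56) = c4
m4: inner = H(0e 45 06 5a 55 76 6c 78) = 62; tag = H(64 2f 6c 30 3f 62) = d0

1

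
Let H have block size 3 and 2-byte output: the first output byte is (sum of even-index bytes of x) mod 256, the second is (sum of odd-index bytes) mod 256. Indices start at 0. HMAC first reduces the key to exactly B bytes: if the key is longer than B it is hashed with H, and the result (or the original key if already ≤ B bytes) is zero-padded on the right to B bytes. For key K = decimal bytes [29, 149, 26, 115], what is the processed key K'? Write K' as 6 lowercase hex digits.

370800

|K| = 4 > B = 3, so first hash the key.
H(K): even-index sum = 55 mod 256 = 55; odd-index sum = 264 mod 256 = 8 → 37 08.
Zero-pad H(K) = 37 08 to 3 bytes: K' = 37 08 00.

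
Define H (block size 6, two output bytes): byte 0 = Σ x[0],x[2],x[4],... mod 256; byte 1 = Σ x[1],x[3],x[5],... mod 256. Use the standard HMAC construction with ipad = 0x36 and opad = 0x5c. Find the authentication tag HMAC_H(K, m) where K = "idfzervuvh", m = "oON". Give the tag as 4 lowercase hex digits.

73ff

Key "idfzervuvh" = 69 64 66 7a 65 72 76 75 76 68 is 10 bytes > B = 6, so hash it first: H(key) = 20 2d, then zero-pad to 6 bytes: K' = 20 2d 00 00 00 00.
K' ⊕ ipad = 16 1b 36 36 36 36.  K' ⊕ opad = 7c 71 5c 5c 5c 5c.
Inner input = (K'⊕ipad) ∥ m = 16 1b 36 36 36 36 ∥ 6f 4f 4e.
Inner hash: even-index sum = 319 mod 256 = 63; odd-index sum = 214 mod 256 = 214 → 3f d6.
Outer input = (K'⊕opad) ∥ inner = 7c 71 5c 5c 5c 5c ∥ 3f d6.
Outer hash (tag): even-index sum = 371 mod 256 = 115; odd-index sum = 511 mod 256 = 255 → 73 ff.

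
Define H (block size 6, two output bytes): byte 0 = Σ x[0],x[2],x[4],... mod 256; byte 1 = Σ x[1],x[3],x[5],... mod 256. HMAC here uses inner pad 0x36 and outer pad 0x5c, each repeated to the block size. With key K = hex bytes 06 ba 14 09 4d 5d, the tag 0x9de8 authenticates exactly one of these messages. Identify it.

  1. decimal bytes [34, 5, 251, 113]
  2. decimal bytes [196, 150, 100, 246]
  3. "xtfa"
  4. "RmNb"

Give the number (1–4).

1

Key hex bytes 06 ba 14 09 4d 5d is exactly B = 6 bytes: K' = 06 ba 14 09 4d 5d.
K' ⊕ ipad = 30 8c 22 3f 7b 6b; K' ⊕ opad = 5a e6 48 55 11 01.
m1: inner = H(30 8c 22 3f 7b 6b 22 05 fb 71) = ea ac; tag = H(5a e6 48 55 11 01 ea ac) = 9de8 ← matches
m2: inner = H(30 8c 22 3f 7b 6b c4 96 64 f6) = f5 c2; tag = H(5a e6 48 55 11 01 f5 c2) = a8fe
m3: inner = H(30 8c 22 3f 7b 6b 78 74 66 61) = ab 0b; tag = H(5a e6 48 55 11 01 ab 0b) = 5e47
m4: inner = H(30 8c 22 3f 7b 6b 52 6d 4e 62) = 6d 05; tag = H(5a e6 48 55 11 01 6d 05) = 2041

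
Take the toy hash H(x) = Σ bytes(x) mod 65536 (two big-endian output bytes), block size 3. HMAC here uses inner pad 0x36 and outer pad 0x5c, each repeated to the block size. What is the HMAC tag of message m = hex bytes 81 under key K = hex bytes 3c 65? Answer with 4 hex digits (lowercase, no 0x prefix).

Key hex bytes 3c 65 is 2 bytes ≤ B = 3; zero-pad to 3 bytes: K' = 3c 65 00.
K' ⊕ ipad = 0a 53 36.  K' ⊕ opad = 60 39 5c.
Inner input = (K'⊕ipad) ∥ m = 0a 53 36 ∥ 81.
Inner hash: sum = 10+83+54+129 = 276 → 01 14.
Outer input = (K'⊕opad) ∥ inner = 60 39 5c ∥ 01 14.
Outer hash (tag): sum = 96+57+92+1+20 = 266 → 01 0a.

010a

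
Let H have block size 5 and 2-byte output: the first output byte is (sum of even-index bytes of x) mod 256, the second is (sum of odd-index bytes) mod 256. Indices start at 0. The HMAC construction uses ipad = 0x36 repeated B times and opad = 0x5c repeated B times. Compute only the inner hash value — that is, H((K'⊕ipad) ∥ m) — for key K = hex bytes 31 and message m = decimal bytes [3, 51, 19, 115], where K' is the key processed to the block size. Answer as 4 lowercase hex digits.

Key hex bytes 31 is 1 byte ≤ B = 5; zero-pad to 5 bytes: K' = 31 00 00 00 00.
K' ⊕ ipad = 07 36 36 36 36.
Inner input = 07 36 36 36 36 ∥ 03 33 13 73.
Inner hash: even-index sum = 281 mod 256 = 25; odd-index sum = 130 mod 256 = 130 → 19 82.

1982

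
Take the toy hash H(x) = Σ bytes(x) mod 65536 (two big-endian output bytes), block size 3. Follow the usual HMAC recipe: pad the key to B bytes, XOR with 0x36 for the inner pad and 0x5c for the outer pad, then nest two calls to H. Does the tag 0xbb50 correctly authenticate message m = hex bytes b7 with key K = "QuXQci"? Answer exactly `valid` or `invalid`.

Key "QuXQci" = 51 75 58 51 63 69 is 6 bytes > B = 3, so hash it first: H(key) = 02 3b, then zero-pad to 3 bytes: K' = 02 3b 00.
K' ⊕ ipad = 34 0d 36; K' ⊕ opad = 5e 67 5c.
Inner hash: sum = 52+13+54+183 = 302 → 01 2e.
Outer hash (recomputed tag): sum = 94+103+92+1+46 = 336 → 01 50.
Recomputed tag = 0150; claimed = bb50 → mismatch.

invalid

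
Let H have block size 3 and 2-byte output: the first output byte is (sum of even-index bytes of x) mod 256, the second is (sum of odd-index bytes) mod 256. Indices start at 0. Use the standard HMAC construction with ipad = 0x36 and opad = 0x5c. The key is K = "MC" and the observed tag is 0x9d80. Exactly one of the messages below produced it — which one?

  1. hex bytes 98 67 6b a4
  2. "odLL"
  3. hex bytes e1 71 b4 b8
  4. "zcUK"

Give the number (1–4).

2

Key "MC" = 4d 43 is 2 bytes ≤ B = 3; zero-pad to 3 bytes: K' = 4d 43 00.
K' ⊕ ipad = 7b 75 36; K' ⊕ opad = 11 1f 5c.
m1: inner = H(7b 75 36 98 67 6b a4) = bc 78; tag = H(11 1f 5c bc 78) = e5db
m2: inner = H(7b 75 36 6f 64 4c 4c) = 61 30; tag = H(11 1f 5c 61 30) = 9d80 ← matches
m3: inner = H(7b 75 36 e1 71 b4 b8) = da 0a; tag = H(11 1f 5c da 0a) = 77f9
m4: inner = H(7b 75 36 7a 63 55 4b) = 5f 44; tag = H(11 1f 5c 5f 44) = b17e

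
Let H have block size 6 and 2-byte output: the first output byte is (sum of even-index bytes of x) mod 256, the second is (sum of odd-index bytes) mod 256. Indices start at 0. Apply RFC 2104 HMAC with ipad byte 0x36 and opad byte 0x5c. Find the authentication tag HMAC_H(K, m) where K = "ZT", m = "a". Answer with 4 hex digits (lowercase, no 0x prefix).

f78e

Key "ZT" = 5a 54 is 2 bytes ≤ B = 6; zero-pad to 6 bytes: K' = 5a 54 00 00 00 00.
K' ⊕ ipad = 6c 62 36 36 36 36.  K' ⊕ opad = 06 08 5c 5c 5c 5c.
Inner input = (K'⊕ipad) ∥ m = 6c 62 36 36 36 36 ∥ 61.
Inner hash: even-index sum = 313 mod 256 = 57; odd-index sum = 206 mod 256 = 206 → 39 ce.
Outer input = (K'⊕opad) ∥ inner = 06 08 5c 5c 5c 5c ∥ 39 ce.
Outer hash (tag): even-index sum = 247 mod 256 = 247; odd-index sum = 398 mod 256 = 142 → f7 8e.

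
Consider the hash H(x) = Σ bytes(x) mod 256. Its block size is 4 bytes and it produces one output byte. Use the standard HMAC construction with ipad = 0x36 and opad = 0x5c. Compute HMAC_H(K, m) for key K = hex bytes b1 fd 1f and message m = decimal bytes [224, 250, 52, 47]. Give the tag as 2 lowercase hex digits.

Key hex bytes b1 fd 1f is 3 bytes ≤ B = 4; zero-pad to 4 bytes: K' = b1 fd 1f 00.
K' ⊕ ipad = 87 cb 29 36.  K' ⊕ opad = ed a1 43 5c.
Inner input = (K'⊕ipad) ∥ m = 87 cb 29 36 ∥ e0 fa 34 2f.
Inner hash: sum = 135+203+41+54+224+250+52+47 = 1006; mod 256 = 238 → ee.
Outer input = (K'⊕opad) ∥ inner = ed a1 43 5c ∥ ee.
Outer hash (tag): sum = 237+161+67+92+238 = 795; mod 256 = 27 → 1b.

1b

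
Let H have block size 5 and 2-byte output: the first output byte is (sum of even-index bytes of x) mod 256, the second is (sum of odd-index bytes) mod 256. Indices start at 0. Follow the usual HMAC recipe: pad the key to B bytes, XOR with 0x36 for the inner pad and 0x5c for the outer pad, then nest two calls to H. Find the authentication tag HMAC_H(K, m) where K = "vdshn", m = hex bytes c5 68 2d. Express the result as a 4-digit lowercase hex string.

Key "vdshn" = 76 64 73 68 6e is exactly B = 5 bytes: K' = 76 64 73 68 6e.
K' ⊕ ipad = 40 52 45 5e 58.  K' ⊕ opad = 2a 38 2f 34 32.
Inner input = (K'⊕ipad) ∥ m = 40 52 45 5e 58 ∥ c5 68 2d.
Inner hash: even-index sum = 325 mod 256 = 69; odd-index sum = 418 mod 256 = 162 → 45 a2.
Outer input = (K'⊕opad) ∥ inner = 2a 38 2f 34 32 ∥ 45 a2.
Outer hash (tag): even-index sum = 301 mod 256 = 45; odd-index sum = 177 mod 256 = 177 → 2d b1.

2db1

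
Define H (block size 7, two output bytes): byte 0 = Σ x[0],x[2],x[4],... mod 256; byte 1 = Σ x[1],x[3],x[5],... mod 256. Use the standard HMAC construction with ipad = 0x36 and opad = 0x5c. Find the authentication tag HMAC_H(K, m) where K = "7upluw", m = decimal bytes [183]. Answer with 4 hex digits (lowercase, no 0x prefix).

Key "7upluw" = 37 75 70 6c 75 77 is 6 bytes ≤ B = 7; zero-pad to 7 bytes: K' = 37 75 70 6c 75 77 00.
K' ⊕ ipad = 01 43 46 5a 43 41 36.  K' ⊕ opad = 6b 29 2c 30 29 2b 5c.
Inner input = (K'⊕ipad) ∥ m = 01 43 46 5a 43 41 36 ∥ b7.
Inner hash: even-index sum = 192 mod 256 = 192; odd-index sum = 405 mod 256 = 149 → c0 95.
Outer input = (K'⊕opad) ∥ inner = 6b 29 2c 30 29 2b 5c ∥ c0 95.
Outer hash (tag): even-index sum = 433 mod 256 = 177; odd-index sum = 324 mod 256 = 68 → b1 44.

b144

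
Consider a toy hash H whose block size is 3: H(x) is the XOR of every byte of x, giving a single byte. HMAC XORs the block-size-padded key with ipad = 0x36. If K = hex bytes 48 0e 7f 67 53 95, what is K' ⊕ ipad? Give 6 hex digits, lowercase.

ae3636

Key hex bytes 48 0e 7f 67 53 95 is 6 bytes > B = 3, so hash it first: H(key) = 98, then zero-pad to 3 bytes: K' = 98 00 00.
XOR each byte with 0x36: 98⊕36=ae, 00⊕36=36, 00⊕36=36.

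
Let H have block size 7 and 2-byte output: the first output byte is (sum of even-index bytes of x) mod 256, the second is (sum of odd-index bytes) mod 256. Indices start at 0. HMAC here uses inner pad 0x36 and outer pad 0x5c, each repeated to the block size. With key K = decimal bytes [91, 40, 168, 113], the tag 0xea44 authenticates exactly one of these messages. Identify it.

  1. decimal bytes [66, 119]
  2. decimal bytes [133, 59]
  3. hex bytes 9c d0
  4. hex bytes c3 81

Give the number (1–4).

Key decimal bytes [91, 40, 168, 113] = 5b 28 a8 71 is 4 bytes ≤ B = 7; zero-pad to 7 bytes: K' = 5b 28 a8 71 00 00 00.
K' ⊕ ipad = 6d 1e 9e 47 36 36 36; K' ⊕ opad = 07 74 f4 2d 5c 5c 5c.
m1: inner = H(6d 1e 9e 47 36 36 36 42 77) = ee dd; tag = H(07 74 f4 2d 5c 5c 5c ee dd) = 90eb
m2: inner = H(6d 1e 9e 47 36 36 36 85 3b) = b2 20; tag = H(07 74 f4 2d 5c 5c 5c b2 20) = d3af
m3: inner = H(6d 1e 9e 47 36 36 36 9c d0) = 47 37; tag = H(07 74 f4 2d 5c 5c 5c 47 37) = ea44 ← matches
m4: inner = H(6d 1e 9e 47 36 36 36 c3 81) = f8 5e; tag = H(07 74 f4 2d 5c 5c 5c f8 5e) = 11f5

3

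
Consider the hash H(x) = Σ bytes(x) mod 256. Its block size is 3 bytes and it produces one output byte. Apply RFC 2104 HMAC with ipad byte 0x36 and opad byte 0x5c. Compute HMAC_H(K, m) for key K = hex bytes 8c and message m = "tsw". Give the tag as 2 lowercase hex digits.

0c

Key hex bytes 8c is 1 byte ≤ B = 3; zero-pad to 3 bytes: K' = 8c 00 00.
K' ⊕ ipad = ba 36 36.  K' ⊕ opad = d0 5c 5c.
Inner input = (K'⊕ipad) ∥ m = ba 36 36 ∥ 74 73 77.
Inner hash: sum = 186+54+54+116+115+119 = 644; mod 256 = 132 → 84.
Outer input = (K'⊕opad) ∥ inner = d0 5c 5c ∥ 84.
Outer hash (tag): sum = 208+92+92+132 = 524; mod 256 = 12 → 0c.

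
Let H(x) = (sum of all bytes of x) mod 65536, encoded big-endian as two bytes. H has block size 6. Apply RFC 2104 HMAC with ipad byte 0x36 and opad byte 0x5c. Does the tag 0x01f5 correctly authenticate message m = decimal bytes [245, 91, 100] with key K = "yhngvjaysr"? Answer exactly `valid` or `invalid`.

valid

Key "yhngvjaysr" = 79 68 6e 67 76 6a 61 79 73 72 is 10 bytes > B = 6, so hash it first: H(key) = 04 55, then zero-pad to 6 bytes: K' = 04 55 00 00 00 00.
K' ⊕ ipad = 32 63 36 36 36 36; K' ⊕ opad = 58 09 5c 5c 5c 5c.
Inner hash: sum = 50+99+54+54+54+54+245+91+100 = 801 → 03 21.
Outer hash (recomputed tag): sum = 88+9+92+92+92+92+3+33 = 501 → 01 f5.
Recomputed tag = 01f5; claimed = 01f5 → match.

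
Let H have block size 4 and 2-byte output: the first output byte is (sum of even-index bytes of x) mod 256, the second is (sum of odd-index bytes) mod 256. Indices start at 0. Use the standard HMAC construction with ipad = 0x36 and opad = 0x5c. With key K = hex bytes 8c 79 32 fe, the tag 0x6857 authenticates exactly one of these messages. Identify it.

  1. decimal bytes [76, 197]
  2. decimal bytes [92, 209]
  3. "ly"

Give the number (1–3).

3

Key hex bytes 8c 79 32 fe is exactly B = 4 bytes: K' = 8c 79 32 fe.
K' ⊕ ipad = ba 4f 04 c8; K' ⊕ opad = d0 25 6e a2.
m1: inner = H(ba 4f 04 c8 4c c5) = 0a dc; tag = H(d0 25 6e a2 0a dc) = 48a3
m2: inner = H(ba 4f 04 c8 5c d1) = 1a e8; tag = H(d0 25 6e a2 1a e8) = 58af
m3: inner = H(ba 4f 04 c8 6c 79) = 2a 90; tag = H(d0 25 6e a2 2a 90) = 6857 ← matches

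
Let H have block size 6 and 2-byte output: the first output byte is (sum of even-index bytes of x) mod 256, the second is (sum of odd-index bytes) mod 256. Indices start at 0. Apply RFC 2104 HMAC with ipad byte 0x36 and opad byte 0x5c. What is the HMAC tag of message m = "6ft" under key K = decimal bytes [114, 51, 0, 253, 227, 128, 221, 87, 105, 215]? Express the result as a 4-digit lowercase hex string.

Key decimal bytes [114, 51, 0, 253, 227, 128, 221, 87, 105, 215] = 72 33 00 fd e3 80 dd 57 69 d7 is 10 bytes > B = 6, so hash it first: H(key) = 9b de, then zero-pad to 6 bytes: K' = 9b de 00 00 00 00.
K' ⊕ ipad = ad e8 36 36 36 36.  K' ⊕ opad = c7 82 5c 5c 5c 5c.
Inner input = (K'⊕ipad) ∥ m = ad e8 36 36 36 36 ∥ 36 66 74.
Inner hash: even-index sum = 451 mod 256 = 195; odd-index sum = 442 mod 256 = 186 → c3 ba.
Outer input = (K'⊕opad) ∥ inner = c7 82 5c 5c 5c 5c ∥ c3 ba.
Outer hash (tag): even-index sum = 578 mod 256 = 66; odd-index sum = 500 mod 256 = 244 → 42 f4.

42f4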